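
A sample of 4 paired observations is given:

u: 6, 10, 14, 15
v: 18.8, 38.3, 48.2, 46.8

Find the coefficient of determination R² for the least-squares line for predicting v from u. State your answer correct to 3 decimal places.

0.934

n = 4, Σx = 45, Σy = 152.1, Σxy = 1872.6, Σx² = 557, Σy² = 6333.81
Sxx = Σx² − (Σx)²/n = 557 − 506.25 = 50.75
Sxy = Σxy − (Σx)(Σy)/n = 1872.6 − 1711.125 = 161.475
Syy = Σy² − (Σy)²/n = 6333.81 − 5783.6025 = 550.2075
R² = Sxy²/(Sxx·Syy) = (161.475)²/(50.75·550.2075) = 0.933787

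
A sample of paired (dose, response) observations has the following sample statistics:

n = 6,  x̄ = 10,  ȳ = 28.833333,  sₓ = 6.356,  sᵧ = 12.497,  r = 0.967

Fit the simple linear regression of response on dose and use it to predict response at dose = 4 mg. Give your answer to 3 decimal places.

b = r · sᵧ/sₓ = 0.967 · 12.497/6.356 = 1.901290
a = ȳ − b·x̄ = 28.833333 − 1.901290·10 = 9.820433
ŷ(4) = a + b·4 = 9.820433 + 1.901290·4 = 17.425593

17.426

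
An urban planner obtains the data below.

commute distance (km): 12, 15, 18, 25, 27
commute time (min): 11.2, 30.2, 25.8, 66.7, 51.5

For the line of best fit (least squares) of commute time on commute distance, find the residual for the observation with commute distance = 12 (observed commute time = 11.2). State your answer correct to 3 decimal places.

-2.899

n = 5, Σx = 97, Σy = 185.4, Σxy = 4109.8, Σx² = 2047
Sxx = Σx² − (Σx)²/n = 2047 − 1881.8 = 165.2
Sxy = Σxy − (Σx)(Σy)/n = 4109.8 − 3596.76 = 513.04
b = Sxy/Sxx = 513.04/165.2 = 3.105569
a = ȳ − b·x̄ = 37.08 − 3.105569·19.4 = -23.168039
ŷ(12) = -23.168039 + 3.105569·12 = 14.098789
residual = y − ŷ = 11.2 − 14.098789 = -2.898789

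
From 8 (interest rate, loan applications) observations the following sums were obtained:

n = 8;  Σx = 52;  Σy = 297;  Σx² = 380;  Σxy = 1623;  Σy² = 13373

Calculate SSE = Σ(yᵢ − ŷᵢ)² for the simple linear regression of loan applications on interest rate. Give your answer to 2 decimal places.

Sxx = Σx² − (Σx)²/n = 380 − 338 = 42
Sxy = Σxy − (Σx)(Σy)/n = 1623 − 1930.5 = -307.5
Syy = Σy² − (Σy)²/n = 13373 − 11026.125 = 2346.875
b = Sxy/Sxx = -307.5/42 = -7.321429
SSE = Syy − b·Sxy = 2346.875 − (-7.321429)·(-307.5) = 95.535714

95.54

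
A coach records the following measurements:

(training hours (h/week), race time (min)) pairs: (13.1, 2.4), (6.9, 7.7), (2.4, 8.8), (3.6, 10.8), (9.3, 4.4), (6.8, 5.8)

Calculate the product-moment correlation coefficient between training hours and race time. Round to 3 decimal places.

-0.927

n = 6, Σx = 42.1, Σy = 39.9, Σxy = 224.93, Σx² = 370.67, Σy² = 312.13
Sxx = Σx² − (Σx)²/n = 370.67 − 295.401667 = 75.268333
Sxy = Σxy − (Σx)(Σy)/n = 224.93 − 279.965 = -55.035
Syy = Σy² − (Σy)²/n = 312.13 − 265.335 = 46.795
r = Sxy/√(Sxx·Syy) = -55.035/√(3522.181658) = -55.035/59.347971 = -0.927327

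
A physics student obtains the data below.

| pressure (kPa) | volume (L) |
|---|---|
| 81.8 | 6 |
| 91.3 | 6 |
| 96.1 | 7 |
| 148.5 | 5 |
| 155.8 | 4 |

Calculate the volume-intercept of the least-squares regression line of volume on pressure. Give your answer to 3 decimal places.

n = 5, Σx = 573.5, Σy = 28, Σxy = 3077, Σx² = 70588.03
Sxx = Σx² − (Σx)²/n = 70588.03 − 65780.45 = 4807.58
Sxy = Σxy − (Σx)(Σy)/n = 3077 − 3211.6 = -134.6
b = Sxy/Sxx = -134.6/4807.58 = -0.027997
a = ȳ − b·x̄ = 5.6 − (-0.027997)·114.7 = 8.811308

8.811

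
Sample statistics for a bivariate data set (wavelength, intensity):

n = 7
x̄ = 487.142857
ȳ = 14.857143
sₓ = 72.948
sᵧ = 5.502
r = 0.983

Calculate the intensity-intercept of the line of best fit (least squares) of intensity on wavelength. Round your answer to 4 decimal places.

-21.2603

b = r · sᵧ/sₓ = 0.983 · 5.502/72.948 = 0.074141
a = ȳ − b·x̄ = 14.857143 − 0.074141·487.142857 = -21.260305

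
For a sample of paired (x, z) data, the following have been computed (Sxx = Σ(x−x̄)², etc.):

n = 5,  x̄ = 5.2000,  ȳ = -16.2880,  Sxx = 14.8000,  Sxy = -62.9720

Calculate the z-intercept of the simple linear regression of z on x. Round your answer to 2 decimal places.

5.84

b = Sxy/Sxx = -62.972/14.8 = -4.254865
a = ȳ − b·x̄ = -16.288 − (-4.254865)·5.2 = 5.837297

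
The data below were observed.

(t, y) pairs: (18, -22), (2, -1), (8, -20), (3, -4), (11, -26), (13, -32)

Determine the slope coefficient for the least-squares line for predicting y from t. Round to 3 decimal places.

n = 6, Σx = 55, Σy = -105, Σxy = -1272, Σx² = 691
Sxx = Σx² − (Σx)²/n = 691 − 504.166667 = 186.833333
Sxy = Σxy − (Σx)(Σy)/n = -1272 − (-962.5) = -309.5
b = Sxy/Sxx = -309.5/186.833333 = -1.656557

-1.657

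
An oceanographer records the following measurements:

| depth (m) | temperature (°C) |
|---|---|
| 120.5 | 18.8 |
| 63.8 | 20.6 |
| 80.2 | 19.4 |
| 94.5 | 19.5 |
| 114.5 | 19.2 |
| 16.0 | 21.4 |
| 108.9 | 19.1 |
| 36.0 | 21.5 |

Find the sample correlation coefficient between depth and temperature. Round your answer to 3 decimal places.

n = 8, Σx = 634.4, Σy = 159.5, Σxy = 12373.1, Σx² = 60474.44, Σy² = 3188.07
Sxx = Σx² − (Σx)²/n = 60474.44 − 50307.92 = 10166.52
Sxy = Σxy − (Σx)(Σy)/n = 12373.1 − 12648.35 = -275.25
Syy = Σy² − (Σy)²/n = 3188.07 − 3180.03125 = 8.03875
r = Sxy/√(Sxx·Syy) = -275.25/√(81726.11265) = -275.25/285.877793 = -0.962824

-0.963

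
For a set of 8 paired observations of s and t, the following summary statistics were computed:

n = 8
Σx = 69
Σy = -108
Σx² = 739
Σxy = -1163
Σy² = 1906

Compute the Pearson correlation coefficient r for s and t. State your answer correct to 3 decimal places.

Sxx = Σx² − (Σx)²/n = 739 − 595.125 = 143.875
Sxy = Σxy − (Σx)(Σy)/n = -1163 − (-931.5) = -231.5
Syy = Σy² − (Σy)²/n = 1906 − 1458 = 448
r = Sxy/√(Sxx·Syy) = -231.5/√(64456) = -231.5/253.881862 = -0.911841

-0.912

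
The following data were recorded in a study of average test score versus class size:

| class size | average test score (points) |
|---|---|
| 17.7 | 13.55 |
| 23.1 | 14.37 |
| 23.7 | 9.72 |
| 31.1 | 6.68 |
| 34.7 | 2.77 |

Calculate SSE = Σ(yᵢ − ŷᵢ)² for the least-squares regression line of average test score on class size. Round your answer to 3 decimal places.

13.726

n = 5, Σx = 130.3, Σy = 47.09, Σxy = 1106.013, Σx² = 3579.89, Σy² = 536.8731
Sxx = Σx² − (Σx)²/n = 3579.89 − 3395.618 = 184.272
Sxy = Σxy − (Σx)(Σy)/n = 1106.013 − 1227.1654 = -121.1524
Syy = Σy² − (Σy)²/n = 536.8731 − 443.49362 = 93.37948
b = Sxy/Sxx = -121.1524/184.272 = -0.657465
SSE = Syy − b·Sxy = 93.37948 − (-0.657465)·(-121.1524) = 13.726011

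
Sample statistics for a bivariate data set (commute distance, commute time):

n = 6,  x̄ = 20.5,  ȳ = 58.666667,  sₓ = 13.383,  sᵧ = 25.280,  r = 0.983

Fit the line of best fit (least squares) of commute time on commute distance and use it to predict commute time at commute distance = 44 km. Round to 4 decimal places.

b = r · sᵧ/sₓ = 0.983 · 25.28/13.383 = 1.856851
a = ȳ − b·x̄ = 58.666667 − 1.856851·20.5 = 20.601217
ŷ(44) = a + b·44 = 20.601217 + 1.856851·44 = 102.302671

102.3027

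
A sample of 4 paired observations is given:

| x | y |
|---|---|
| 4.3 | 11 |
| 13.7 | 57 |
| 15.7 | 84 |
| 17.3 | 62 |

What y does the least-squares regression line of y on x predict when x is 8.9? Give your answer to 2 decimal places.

34.91

n = 4, Σx = 51, Σy = 214, Σxy = 3219.6, Σx² = 751.96
Sxx = Σx² − (Σx)²/n = 751.96 − 650.25 = 101.71
Sxy = Σxy − (Σx)(Σy)/n = 3219.6 − 2728.5 = 491.1
b = Sxy/Sxx = 491.1/101.71 = 4.828434
a = ȳ − b·x̄ = 53.5 − 4.828434·12.75 = -8.062531
ŷ(8.9) = a + b·8.9 = -8.062531 + 4.828434·8.9 = 34.910530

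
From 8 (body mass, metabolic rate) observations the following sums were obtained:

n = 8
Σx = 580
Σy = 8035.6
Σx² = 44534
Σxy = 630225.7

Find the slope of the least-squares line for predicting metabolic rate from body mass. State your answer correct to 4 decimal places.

19.1806

Sxx = Σx² − (Σx)²/n = 44534 − 42050 = 2484
Sxy = Σxy − (Σx)(Σy)/n = 630225.7 − 582581 = 47644.7
b = Sxy/Sxx = 47644.7/2484 = 19.180636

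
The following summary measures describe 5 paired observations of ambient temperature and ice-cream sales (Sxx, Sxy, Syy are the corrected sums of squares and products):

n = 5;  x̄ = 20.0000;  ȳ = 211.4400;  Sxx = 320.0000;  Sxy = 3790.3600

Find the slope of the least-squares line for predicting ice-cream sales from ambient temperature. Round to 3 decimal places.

b = Sxy/Sxx = 3790.36/320 = 11.844875

11.845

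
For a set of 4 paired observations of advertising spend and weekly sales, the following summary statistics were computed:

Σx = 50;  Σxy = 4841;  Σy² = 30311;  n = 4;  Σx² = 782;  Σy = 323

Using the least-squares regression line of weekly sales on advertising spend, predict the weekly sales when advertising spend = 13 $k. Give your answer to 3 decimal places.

Sxx = Σx² − (Σx)²/n = 782 − 625 = 157
Sxy = Σxy − (Σx)(Σy)/n = 4841 − 4037.5 = 803.5
b = Sxy/Sxx = 803.5/157 = 5.117834
a = ȳ − b·x̄ = 80.75 − 5.117834·12.5 = 16.777070
ŷ(13) = a + b·13 = 16.777070 + 5.117834·13 = 83.308917

83.309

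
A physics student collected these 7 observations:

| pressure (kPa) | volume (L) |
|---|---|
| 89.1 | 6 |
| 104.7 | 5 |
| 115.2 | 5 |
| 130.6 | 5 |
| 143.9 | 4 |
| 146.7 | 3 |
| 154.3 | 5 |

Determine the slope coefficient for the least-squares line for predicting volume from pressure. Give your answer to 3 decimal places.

n = 7, Σx = 884.5, Σy = 33, Σxy = 4074.3, Σx² = 115264.89
Sxx = Σx² − (Σx)²/n = 115264.89 − 111762.892857 = 3501.997143
Sxy = Σxy − (Σx)(Σy)/n = 4074.3 − 4169.785714 = -95.485714
b = Sxy/Sxx = -95.485714/3501.997143 = -0.027266

-0.027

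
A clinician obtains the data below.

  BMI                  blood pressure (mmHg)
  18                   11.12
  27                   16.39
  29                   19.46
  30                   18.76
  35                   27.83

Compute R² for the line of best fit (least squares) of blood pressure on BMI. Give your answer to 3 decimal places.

0.899

n = 5, Σx = 139, Σy = 93.56, Σxy = 2743.88, Σx² = 4019, Σy² = 1897.4246
Sxx = Σx² − (Σx)²/n = 4019 − 3864.2 = 154.8
Sxy = Σxy − (Σx)(Σy)/n = 2743.88 − 2600.968 = 142.912
Syy = Σy² − (Σy)²/n = 1897.4246 − 1750.69472 = 146.72988
R² = Sxy²/(Sxx·Syy) = (142.912)²/(154.8·146.72988) = 0.899183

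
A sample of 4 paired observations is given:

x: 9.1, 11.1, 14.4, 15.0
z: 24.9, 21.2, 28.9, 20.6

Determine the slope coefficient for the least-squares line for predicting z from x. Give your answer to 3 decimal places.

0.070

n = 4, Σx = 49.6, Σy = 95.6, Σxy = 1187.07, Σx² = 638.38
Sxx = Σx² − (Σx)²/n = 638.38 − 615.04 = 23.34
Sxy = Σxy − (Σx)(Σy)/n = 1187.07 − 1185.44 = 1.63
b = Sxy/Sxx = 1.63/23.34 = 0.069837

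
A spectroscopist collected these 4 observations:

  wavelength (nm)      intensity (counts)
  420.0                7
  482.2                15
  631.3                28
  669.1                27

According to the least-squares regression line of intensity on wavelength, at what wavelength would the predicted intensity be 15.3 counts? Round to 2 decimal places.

n = 4, Σx = 2202.6, Σy = 77, Σxy = 45915.1, Σx² = 1255151.34
Sxx = Σx² − (Σx)²/n = 1255151.34 − 1212861.69 = 42289.65
Sxy = Σxy − (Σx)(Σy)/n = 45915.1 − 42400.05 = 3515.05
b = Sxy/Sxx = 3515.05/42289.65 = 0.083118
a = ȳ − b·x̄ = 19.25 − 0.083118·550.65 = -26.519172
Set a + b·x = 15.3: x = (15.3 − (-26.519172)) / 0.083118 = 503.127456

503.13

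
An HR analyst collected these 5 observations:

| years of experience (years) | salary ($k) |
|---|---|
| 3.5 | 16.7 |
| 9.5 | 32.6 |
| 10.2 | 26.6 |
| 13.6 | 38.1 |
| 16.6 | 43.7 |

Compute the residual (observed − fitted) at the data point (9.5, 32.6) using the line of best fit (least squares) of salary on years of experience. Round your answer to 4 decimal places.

n = 5, Σx = 53.4, Σy = 157.7, Σxy = 1883.05, Σx² = 667.06
Sxx = Σx² − (Σx)²/n = 667.06 − 570.312 = 96.748
Sxy = Σxy − (Σx)(Σy)/n = 1883.05 − 1684.236 = 198.814
b = Sxy/Sxx = 198.814/96.748 = 2.054968
a = ȳ − b·x̄ = 31.54 − 2.054968·10.68 = 9.592947
ŷ(9.5) = 9.592947 + 2.054968·9.5 = 29.115138
residual = y − ŷ = 32.6 − 29.115138 = 3.484862

3.4849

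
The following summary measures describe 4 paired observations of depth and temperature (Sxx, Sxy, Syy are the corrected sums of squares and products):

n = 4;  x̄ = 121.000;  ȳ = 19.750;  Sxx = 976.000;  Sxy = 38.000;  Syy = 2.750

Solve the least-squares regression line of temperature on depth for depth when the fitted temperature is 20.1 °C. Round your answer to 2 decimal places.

b = Sxy/Sxx = 38/976 = 0.038934
a = ȳ − b·x̄ = 19.75 − 0.038934·121 = 15.038934
Set a + b·x = 20.1: x = (20.1 − 15.038934) / 0.038934 = 129.989474

129.99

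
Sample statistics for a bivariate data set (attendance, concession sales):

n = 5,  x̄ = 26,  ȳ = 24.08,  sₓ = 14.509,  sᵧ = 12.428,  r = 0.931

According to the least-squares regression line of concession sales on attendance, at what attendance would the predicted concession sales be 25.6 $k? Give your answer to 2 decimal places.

27.91

b = r · sᵧ/sₓ = 0.931 · 12.428/14.509 = 0.797468
a = ȳ − b·x̄ = 24.08 − 0.797468·26 = 3.345823
Set a + b·x = 25.6: x = (25.6 − 3.345823) / 0.797468 = 27.906032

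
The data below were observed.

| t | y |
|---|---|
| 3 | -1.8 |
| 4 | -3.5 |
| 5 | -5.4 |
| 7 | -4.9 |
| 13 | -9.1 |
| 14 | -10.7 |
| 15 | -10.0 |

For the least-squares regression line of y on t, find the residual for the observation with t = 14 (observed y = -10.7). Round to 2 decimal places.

n = 7, Σx = 61, Σy = -45.4, Σxy = -498.8, Σx² = 689
Sxx = Σx² − (Σx)²/n = 689 − 531.571429 = 157.428571
Sxy = Σxy − (Σx)(Σy)/n = -498.8 − (-395.628571) = -103.171429
b = Sxy/Sxx = -103.171429/157.428571 = -0.655354
a = ȳ − b·x̄ = -6.485714 − (-0.655354)·8.714286 = -0.774773
ŷ(14) = -0.774773 + (-0.655354)·14 = -9.949728
residual = y − ŷ = -10.7 − (-9.949728) = -0.750272

-0.75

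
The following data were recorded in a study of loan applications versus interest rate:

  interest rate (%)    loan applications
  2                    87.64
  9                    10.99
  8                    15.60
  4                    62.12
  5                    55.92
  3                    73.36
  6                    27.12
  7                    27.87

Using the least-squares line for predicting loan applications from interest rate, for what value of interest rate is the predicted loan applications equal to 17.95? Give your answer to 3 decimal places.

7.881

n = 8, Σx = 44, Σy = 360.62, Σxy = 1504.96, Σx² = 284
Sxx = Σx² − (Σx)²/n = 284 − 242 = 42
Sxy = Σxy − (Σx)(Σy)/n = 1504.96 − 1983.41 = -478.45
b = Sxy/Sxx = -478.45/42 = -11.391667
a = ȳ − b·x̄ = 45.0775 − (-11.391667)·5.5 = 107.731667
Set a + b·x = 17.95: x = (17.95 − 107.731667) / (-11.391667) = 7.881346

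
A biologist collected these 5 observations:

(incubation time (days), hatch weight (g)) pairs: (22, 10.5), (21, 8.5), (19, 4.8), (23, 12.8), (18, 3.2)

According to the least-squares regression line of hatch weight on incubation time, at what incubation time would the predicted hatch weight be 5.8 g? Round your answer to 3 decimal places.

n = 5, Σx = 103, Σy = 39.8, Σxy = 852.7, Σx² = 2139
Sxx = Σx² − (Σx)²/n = 2139 − 2121.8 = 17.2
Sxy = Σxy − (Σx)(Σy)/n = 852.7 − 819.88 = 32.82
b = Sxy/Sxx = 32.82/17.2 = 1.908140
a = ȳ − b·x̄ = 7.96 − 1.908140·20.6 = -31.347674
Set a + b·x = 5.8: x = (5.8 − (-31.347674)) / 1.908140 = 19.468007

19.468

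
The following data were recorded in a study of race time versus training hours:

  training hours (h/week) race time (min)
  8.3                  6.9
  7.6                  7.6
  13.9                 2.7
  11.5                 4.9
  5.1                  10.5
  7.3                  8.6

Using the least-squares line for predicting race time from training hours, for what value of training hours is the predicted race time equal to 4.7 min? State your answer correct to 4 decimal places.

n = 6, Σx = 53.7, Σy = 41.2, Σxy = 325.24, Σx² = 531.41
Sxx = Σx² − (Σx)²/n = 531.41 − 480.615 = 50.795
Sxy = Σxy − (Σx)(Σy)/n = 325.24 − 368.74 = -43.5
b = Sxy/Sxx = -43.5/50.795 = -0.856384
a = ȳ − b·x̄ = 6.866667 − (-0.856384)·8.95 = 14.531299
Set a + b·x = 4.7: x = (4.7 − 14.531299) / (-0.856384) = 11.480019

11.4800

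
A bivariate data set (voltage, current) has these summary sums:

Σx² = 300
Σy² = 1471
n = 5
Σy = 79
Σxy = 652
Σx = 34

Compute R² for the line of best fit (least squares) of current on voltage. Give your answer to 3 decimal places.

Sxx = Σx² − (Σx)²/n = 300 − 231.2 = 68.8
Sxy = Σxy − (Σx)(Σy)/n = 652 − 537.2 = 114.8
Syy = Σy² − (Σy)²/n = 1471 − 1248.2 = 222.8
R² = Sxy²/(Sxx·Syy) = (114.8)²/(68.8·222.8) = 0.859766

0.860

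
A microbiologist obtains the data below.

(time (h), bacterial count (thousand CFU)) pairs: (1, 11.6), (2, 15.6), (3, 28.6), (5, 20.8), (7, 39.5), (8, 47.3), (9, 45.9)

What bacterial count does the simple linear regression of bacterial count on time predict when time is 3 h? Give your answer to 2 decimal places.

21.14

n = 7, Σx = 35, Σy = 209.3, Σxy = 1300.6, Σx² = 233
Sxx = Σx² − (Σx)²/n = 233 − 175 = 58
Sxy = Σxy − (Σx)(Σy)/n = 1300.6 − 1046.5 = 254.1
b = Sxy/Sxx = 254.1/58 = 4.381034
a = ȳ − b·x̄ = 29.9 − 4.381034·5 = 7.994828
ŷ(3) = a + b·3 = 7.994828 + 4.381034·3 = 21.137931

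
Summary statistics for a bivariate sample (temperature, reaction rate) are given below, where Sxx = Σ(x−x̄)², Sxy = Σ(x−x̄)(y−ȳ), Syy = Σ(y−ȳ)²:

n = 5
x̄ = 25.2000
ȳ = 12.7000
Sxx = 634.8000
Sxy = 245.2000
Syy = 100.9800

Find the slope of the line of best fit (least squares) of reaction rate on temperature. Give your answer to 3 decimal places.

0.386

b = Sxy/Sxx = 245.2/634.8 = 0.386263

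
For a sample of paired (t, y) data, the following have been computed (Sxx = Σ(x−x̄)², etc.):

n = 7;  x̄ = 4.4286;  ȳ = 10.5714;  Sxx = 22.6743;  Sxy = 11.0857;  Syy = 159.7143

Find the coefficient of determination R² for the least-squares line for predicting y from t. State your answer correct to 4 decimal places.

0.0339

R² = Sxy²/(Sxx·Syy) = (11.0857)²/(22.6743·159.7143) = 0.033935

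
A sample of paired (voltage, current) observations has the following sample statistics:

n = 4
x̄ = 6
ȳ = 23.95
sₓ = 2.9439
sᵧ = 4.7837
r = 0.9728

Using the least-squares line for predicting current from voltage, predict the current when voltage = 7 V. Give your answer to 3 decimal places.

25.531

b = r · sᵧ/sₓ = 0.9728 · 4.7837/2.9439 = 1.580755
a = ȳ − b·x̄ = 23.95 − 1.580755·6 = 14.465473
ŷ(7) = a + b·7 = 14.465473 + 1.580755·7 = 25.530755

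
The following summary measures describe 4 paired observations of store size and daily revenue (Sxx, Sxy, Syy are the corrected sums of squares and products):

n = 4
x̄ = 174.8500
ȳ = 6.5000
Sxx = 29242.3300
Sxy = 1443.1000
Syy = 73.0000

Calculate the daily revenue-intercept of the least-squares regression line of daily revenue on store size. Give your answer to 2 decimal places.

b = Sxy/Sxx = 1443.1/29242.33 = 0.049350
a = ȳ − b·x̄ = 6.5 − 0.049350·174.85 = -2.128794

-2.13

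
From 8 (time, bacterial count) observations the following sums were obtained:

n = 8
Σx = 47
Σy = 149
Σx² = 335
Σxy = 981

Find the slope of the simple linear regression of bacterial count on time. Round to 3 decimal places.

1.794

Sxx = Σx² − (Σx)²/n = 335 − 276.125 = 58.875
Sxy = Σxy − (Σx)(Σy)/n = 981 − 875.375 = 105.625
b = Sxy/Sxx = 105.625/58.875 = 1.794055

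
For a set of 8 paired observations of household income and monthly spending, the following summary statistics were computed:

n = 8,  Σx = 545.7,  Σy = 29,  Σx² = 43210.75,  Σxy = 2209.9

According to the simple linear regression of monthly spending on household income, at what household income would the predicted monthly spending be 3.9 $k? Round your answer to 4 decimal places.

Sxx = Σx² − (Σx)²/n = 43210.75 − 37223.56125 = 5987.18875
Sxy = Σxy − (Σx)(Σy)/n = 2209.9 − 1978.1625 = 231.7375
b = Sxy/Sxx = 231.7375/5987.18875 = 0.038706
a = ȳ − b·x̄ = 3.625 − 0.038706·68.2125 = 0.984797
Set a + b·x = 3.9: x = (3.9 − 0.984797) / 0.038706 = 75.317422

75.3174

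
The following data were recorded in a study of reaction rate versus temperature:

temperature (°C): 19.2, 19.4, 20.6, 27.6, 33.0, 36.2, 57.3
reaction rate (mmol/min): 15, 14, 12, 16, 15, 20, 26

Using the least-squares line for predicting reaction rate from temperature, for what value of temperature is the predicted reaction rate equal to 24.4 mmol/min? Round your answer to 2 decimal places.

53.72

n = 7, Σx = 213.3, Σy = 118, Σxy = 3957.2, Σx² = 7613.85
Sxx = Σx² − (Σx)²/n = 7613.85 − 6499.555714 = 1114.294286
Sxy = Σxy − (Σx)(Σy)/n = 3957.2 − 3595.628571 = 361.571429
b = Sxy/Sxx = 361.571429/1114.294286 = 0.324485
a = ȳ − b·x̄ = 16.857143 − 0.324485·30.471429 = 6.969631
Set a + b·x = 24.4: x = (24.4 − 6.969631) / 0.324485 = 53.717078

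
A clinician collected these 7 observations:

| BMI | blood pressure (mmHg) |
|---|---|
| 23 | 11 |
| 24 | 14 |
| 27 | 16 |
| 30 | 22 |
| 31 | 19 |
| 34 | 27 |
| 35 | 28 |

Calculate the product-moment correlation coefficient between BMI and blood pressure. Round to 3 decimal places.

0.970

n = 7, Σx = 204, Σy = 137, Σxy = 4168, Σx² = 6076, Σy² = 2931
Sxx = Σx² − (Σx)²/n = 6076 − 5945.142857 = 130.857143
Sxy = Σxy − (Σx)(Σy)/n = 4168 − 3992.571429 = 175.428571
Syy = Σy² − (Σy)²/n = 2931 − 2681.285714 = 249.714286
r = Sxy/√(Sxx·Syy) = 175.428571/√(32676.897959) = 175.428571/180.767525 = 0.970465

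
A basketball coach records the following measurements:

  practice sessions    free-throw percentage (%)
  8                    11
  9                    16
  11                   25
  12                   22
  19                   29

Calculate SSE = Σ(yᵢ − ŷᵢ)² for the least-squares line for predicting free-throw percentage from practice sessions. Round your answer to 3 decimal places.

53.281

n = 5, Σx = 59, Σy = 103, Σxy = 1322, Σx² = 771, Σy² = 2327
Sxx = Σx² − (Σx)²/n = 771 − 696.2 = 74.8
Sxy = Σxy − (Σx)(Σy)/n = 1322 − 1215.4 = 106.6
Syy = Σy² − (Σy)²/n = 2327 − 2121.8 = 205.2
b = Sxy/Sxx = 106.6/74.8 = 1.425134
SSE = Syy − b·Sxy = 205.2 − 1.425134·106.6 = 53.280749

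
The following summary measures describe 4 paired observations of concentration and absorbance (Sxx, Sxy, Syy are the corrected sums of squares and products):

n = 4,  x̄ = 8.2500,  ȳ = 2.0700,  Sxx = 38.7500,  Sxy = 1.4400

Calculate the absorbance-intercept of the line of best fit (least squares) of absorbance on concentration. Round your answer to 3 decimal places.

b = Sxy/Sxx = 1.44/38.75 = 0.037161
a = ȳ − b·x̄ = 2.07 − 0.037161·8.25 = 1.763419

1.763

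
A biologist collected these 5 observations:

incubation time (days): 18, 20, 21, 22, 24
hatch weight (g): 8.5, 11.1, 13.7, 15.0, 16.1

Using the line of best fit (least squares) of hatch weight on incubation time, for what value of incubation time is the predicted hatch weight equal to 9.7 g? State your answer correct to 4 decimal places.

n = 5, Σx = 105, Σy = 64.4, Σxy = 1379.1, Σx² = 2225
Sxx = Σx² − (Σx)²/n = 2225 − 2205 = 20
Sxy = Σxy − (Σx)(Σy)/n = 1379.1 − 1352.4 = 26.7
b = Sxy/Sxx = 26.7/20 = 1.335
a = ȳ − b·x̄ = 12.88 − 1.335·21 = -15.155
Set a + b·x = 9.7: x = (9.7 − (-15.155)) / 1.335 = 18.617978

18.6180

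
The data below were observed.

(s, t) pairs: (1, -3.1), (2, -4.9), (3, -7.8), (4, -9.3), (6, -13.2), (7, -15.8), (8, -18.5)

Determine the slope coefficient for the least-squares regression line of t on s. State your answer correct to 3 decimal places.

n = 7, Σx = 31, Σy = -72.6, Σxy = -411.3, Σx² = 179
Sxx = Σx² − (Σx)²/n = 179 − 137.285714 = 41.714286
Sxy = Σxy − (Σx)(Σy)/n = -411.3 − (-321.514286) = -89.785714
b = Sxy/Sxx = -89.785714/41.714286 = -2.152397

-2.152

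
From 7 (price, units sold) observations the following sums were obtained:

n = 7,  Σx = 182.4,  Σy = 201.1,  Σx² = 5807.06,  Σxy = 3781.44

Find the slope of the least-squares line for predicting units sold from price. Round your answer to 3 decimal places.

Sxx = Σx² − (Σx)²/n = 5807.06 − 4752.822857 = 1054.237143
Sxy = Σxy − (Σx)(Σy)/n = 3781.44 − 5240.091429 = -1458.651429
b = Sxy/Sxx = -1458.651429/1054.237143 = -1.383608

-1.384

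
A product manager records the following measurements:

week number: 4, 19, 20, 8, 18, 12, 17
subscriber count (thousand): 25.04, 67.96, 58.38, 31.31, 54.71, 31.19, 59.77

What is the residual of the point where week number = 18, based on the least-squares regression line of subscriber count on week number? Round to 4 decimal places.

-2.5984

n = 7, Σx = 98, Σy = 328.36, Σxy = 5184.63, Σx² = 1598
Sxx = Σx² − (Σx)²/n = 1598 − 1372 = 226
Sxy = Σxy − (Σx)(Σy)/n = 5184.63 − 4597.04 = 587.59
b = Sxy/Sxx = 587.59/226 = 2.599956
a = ȳ − b·x̄ = 46.908571 − 2.599956·14 = 10.509191
ŷ(18) = 10.509191 + 2.599956·18 = 57.308394
residual = y − ŷ = 54.71 − 57.308394 = -2.598394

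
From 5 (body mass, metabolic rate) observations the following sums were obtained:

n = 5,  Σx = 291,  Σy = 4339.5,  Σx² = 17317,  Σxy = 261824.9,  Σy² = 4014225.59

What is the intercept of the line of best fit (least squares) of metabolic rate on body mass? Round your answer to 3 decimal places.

-548.280

Sxx = Σx² − (Σx)²/n = 17317 − 16936.2 = 380.8
Sxy = Σxy − (Σx)(Σy)/n = 261824.9 − 252558.9 = 9266
b = Sxy/Sxx = 9266/380.8 = 24.332983
a = ȳ − b·x̄ = 867.9 − 24.332983·58.2 = -548.279622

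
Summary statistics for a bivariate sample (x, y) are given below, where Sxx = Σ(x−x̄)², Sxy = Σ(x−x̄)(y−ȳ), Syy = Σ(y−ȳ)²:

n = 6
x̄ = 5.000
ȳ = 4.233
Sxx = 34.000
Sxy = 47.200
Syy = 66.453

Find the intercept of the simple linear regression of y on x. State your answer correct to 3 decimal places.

b = Sxy/Sxx = 47.2/34 = 1.388235
a = ȳ − b·x̄ = 4.233 − 1.388235·5 = -2.708176

-2.708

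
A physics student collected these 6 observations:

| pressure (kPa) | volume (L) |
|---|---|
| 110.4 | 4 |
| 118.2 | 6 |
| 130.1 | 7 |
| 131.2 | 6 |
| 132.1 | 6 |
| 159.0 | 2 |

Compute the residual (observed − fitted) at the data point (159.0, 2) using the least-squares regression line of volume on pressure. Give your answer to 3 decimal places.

-1.570

n = 6, Σx = 781, Σy = 31, Σxy = 3959.3, Σx² = 103030.26
Sxx = Σx² − (Σx)²/n = 103030.26 − 101660.166667 = 1370.093333
Sxy = Σxy − (Σx)(Σy)/n = 3959.3 − 4035.166667 = -75.866667
b = Sxy/Sxx = -75.866667/1370.093333 = -0.055373
a = ȳ − b·x̄ = 5.166667 − (-0.055373)·130.166667 = 12.374432
ŷ(159.0) = 12.374432 + (-0.055373)·159 = 3.570068
residual = y − ŷ = 2 − 3.570068 = -1.570068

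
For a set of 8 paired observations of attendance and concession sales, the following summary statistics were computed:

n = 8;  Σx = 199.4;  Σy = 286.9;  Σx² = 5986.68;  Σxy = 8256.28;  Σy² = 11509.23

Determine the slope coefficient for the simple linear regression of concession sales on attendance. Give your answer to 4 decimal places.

1.0872

Sxx = Σx² − (Σx)²/n = 5986.68 − 4970.045 = 1016.635
Sxy = Σxy − (Σx)(Σy)/n = 8256.28 − 7150.9825 = 1105.2975
b = Sxy/Sxx = 1105.2975/1016.635 = 1.087212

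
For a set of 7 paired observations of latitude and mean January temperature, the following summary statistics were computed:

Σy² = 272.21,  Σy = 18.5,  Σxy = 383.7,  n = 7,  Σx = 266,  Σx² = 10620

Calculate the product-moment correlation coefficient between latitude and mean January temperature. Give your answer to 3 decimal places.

-0.944

Sxx = Σx² − (Σx)²/n = 10620 − 10108 = 512
Sxy = Σxy − (Σx)(Σy)/n = 383.7 − 703 = -319.3
Syy = Σy² − (Σy)²/n = 272.21 − 48.892857 = 223.317143
r = Sxy/√(Sxx·Syy) = -319.3/√(114338.377143) = -319.3/338.139582 = -0.944285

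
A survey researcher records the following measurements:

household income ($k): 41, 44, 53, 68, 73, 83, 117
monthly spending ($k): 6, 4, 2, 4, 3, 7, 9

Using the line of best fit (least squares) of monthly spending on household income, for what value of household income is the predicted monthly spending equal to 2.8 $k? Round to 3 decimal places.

n = 7, Σx = 479, Σy = 35, Σxy = 2653, Σx² = 36957
Sxx = Σx² − (Σx)²/n = 36957 − 32777.285714 = 4179.714286
Sxy = Σxy − (Σx)(Σy)/n = 2653 − 2395 = 258
b = Sxy/Sxx = 258/4179.714286 = 0.061727
a = ȳ − b·x̄ = 5 − 0.061727·68.428571 = 0.776130
Set a + b·x = 2.8: x = (2.8 − 0.776130) / 0.061727 = 32.787597

32.788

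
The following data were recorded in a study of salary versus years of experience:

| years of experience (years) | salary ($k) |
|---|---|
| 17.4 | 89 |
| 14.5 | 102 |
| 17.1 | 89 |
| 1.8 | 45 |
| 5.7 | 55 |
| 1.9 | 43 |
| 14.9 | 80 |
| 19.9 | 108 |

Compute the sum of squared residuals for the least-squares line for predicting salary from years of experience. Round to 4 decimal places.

407.5976

n = 8, Σx = 93.2, Σy = 611, Σxy = 8366.9, Σx² = 1462.78, Σy² = 51209
Sxx = Σx² − (Σx)²/n = 1462.78 − 1085.78 = 377
Sxy = Σxy − (Σx)(Σy)/n = 8366.9 − 7118.15 = 1248.75
Syy = Σy² − (Σy)²/n = 51209 − 46665.125 = 4543.875
b = Sxy/Sxx = 1248.75/377 = 3.312334
SSE = Syy − b·Sxy = 4543.875 − 3.312334·1248.75 = 407.597646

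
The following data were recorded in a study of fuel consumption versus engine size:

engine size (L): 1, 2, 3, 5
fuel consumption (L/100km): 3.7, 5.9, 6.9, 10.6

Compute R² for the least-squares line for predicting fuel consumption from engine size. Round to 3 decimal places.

0.990

n = 4, Σx = 11, Σy = 27.1, Σxy = 89.2, Σx² = 39, Σy² = 208.47
Sxx = Σx² − (Σx)²/n = 39 − 30.25 = 8.75
Sxy = Σxy − (Σx)(Σy)/n = 89.2 − 74.525 = 14.675
Syy = Σy² − (Σy)²/n = 208.47 − 183.6025 = 24.8675
R² = Sxy²/(Sxx·Syy) = (14.675)²/(8.75·24.8675) = 0.989728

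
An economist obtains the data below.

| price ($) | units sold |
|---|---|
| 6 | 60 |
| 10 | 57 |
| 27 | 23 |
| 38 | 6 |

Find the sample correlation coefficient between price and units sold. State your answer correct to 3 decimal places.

n = 4, Σx = 81, Σy = 146, Σxy = 1779, Σx² = 2309, Σy² = 7414
Sxx = Σx² − (Σx)²/n = 2309 − 1640.25 = 668.75
Sxy = Σxy − (Σx)(Σy)/n = 1779 − 2956.5 = -1177.5
Syy = Σy² − (Σy)²/n = 7414 − 5329 = 2085
r = Sxy/√(Sxx·Syy) = -1177.5/√(1394343.75) = -1177.5/1180.823336 = -0.997186

-0.997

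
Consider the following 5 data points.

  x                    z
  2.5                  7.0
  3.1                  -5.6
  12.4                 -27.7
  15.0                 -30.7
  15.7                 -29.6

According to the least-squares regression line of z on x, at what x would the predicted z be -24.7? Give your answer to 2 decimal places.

n = 5, Σx = 48.7, Σy = -86.6, Σxy = -1268.56, Σx² = 641.11
Sxx = Σx² − (Σx)²/n = 641.11 − 474.338 = 166.772
Sxy = Σxy − (Σx)(Σy)/n = -1268.56 − (-843.484) = -425.076
b = Sxy/Sxx = -425.076/166.772 = -2.548845
a = ȳ − b·x̄ = -17.32 − (-2.548845)·9.74 = 7.505752
Set a + b·x = -24.7: x = (-24.7 − 7.505752) / (-2.548845) = 12.635429

12.64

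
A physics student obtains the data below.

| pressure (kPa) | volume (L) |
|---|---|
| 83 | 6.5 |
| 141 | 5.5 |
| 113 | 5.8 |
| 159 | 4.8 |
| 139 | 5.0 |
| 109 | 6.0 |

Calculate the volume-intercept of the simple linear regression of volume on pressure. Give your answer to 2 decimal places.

8.36

n = 6, Σx = 744, Σy = 33.6, Σxy = 4082.6, Σx² = 96022
Sxx = Σx² − (Σx)²/n = 96022 − 92256 = 3766
Sxy = Σxy − (Σx)(Σy)/n = 4082.6 − 4166.4 = -83.8
b = Sxy/Sxx = -83.8/3766 = -0.022252
a = ȳ − b·x̄ = 5.6 − (-0.022252)·124 = 8.359214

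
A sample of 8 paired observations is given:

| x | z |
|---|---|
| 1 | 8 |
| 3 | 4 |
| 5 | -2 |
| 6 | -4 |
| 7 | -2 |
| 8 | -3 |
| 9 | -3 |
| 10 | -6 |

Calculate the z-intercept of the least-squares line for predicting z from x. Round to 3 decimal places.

7.497

n = 8, Σx = 49, Σy = -8, Σxy = -139, Σx² = 365
Sxx = Σx² − (Σx)²/n = 365 − 300.125 = 64.875
Sxy = Σxy − (Σx)(Σy)/n = -139 − (-49) = -90
b = Sxy/Sxx = -90/64.875 = -1.387283
a = ȳ − b·x̄ = -1 − (-1.387283)·6.125 = 7.497110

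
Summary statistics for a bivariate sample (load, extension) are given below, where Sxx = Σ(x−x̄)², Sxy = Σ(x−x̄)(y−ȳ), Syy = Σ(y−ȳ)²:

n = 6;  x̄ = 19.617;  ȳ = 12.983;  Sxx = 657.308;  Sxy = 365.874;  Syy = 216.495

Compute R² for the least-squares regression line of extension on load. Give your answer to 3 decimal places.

0.941

R² = Sxy²/(Sxx·Syy) = (365.874)²/(657.308·216.495) = 0.940690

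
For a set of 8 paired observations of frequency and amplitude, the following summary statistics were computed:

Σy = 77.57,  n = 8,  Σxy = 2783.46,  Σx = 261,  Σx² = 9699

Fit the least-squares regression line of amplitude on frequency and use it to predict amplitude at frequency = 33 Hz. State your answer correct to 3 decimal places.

Sxx = Σx² − (Σx)²/n = 9699 − 8515.125 = 1183.875
Sxy = Σxy − (Σx)(Σy)/n = 2783.46 − 2530.72125 = 252.73875
b = Sxy/Sxx = 252.73875/1183.875 = 0.213484
a = ȳ − b·x̄ = 9.69625 − 0.213484·32.625 = 2.731324
ŷ(33) = a + b·33 = 2.731324 + 0.213484·33 = 9.776307

9.776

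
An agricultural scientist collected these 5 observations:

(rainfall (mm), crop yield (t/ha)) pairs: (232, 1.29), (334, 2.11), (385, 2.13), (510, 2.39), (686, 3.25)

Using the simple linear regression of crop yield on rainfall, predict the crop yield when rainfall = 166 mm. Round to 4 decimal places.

1.2093

n = 5, Σx = 2147, Σy = 11.17, Σxy = 5272.47, Σx² = 1044301
Sxx = Σx² − (Σx)²/n = 1044301 − 921921.8 = 122379.2
Sxy = Σxy − (Σx)(Σy)/n = 5272.47 − 4796.398 = 476.072
b = Sxy/Sxx = 476.072/122379.2 = 0.003890
a = ȳ − b·x̄ = 2.234 − 0.003890·429.4 = 0.563575
ŷ(166) = a + b·166 = 0.563575 + 0.003890·166 = 1.209338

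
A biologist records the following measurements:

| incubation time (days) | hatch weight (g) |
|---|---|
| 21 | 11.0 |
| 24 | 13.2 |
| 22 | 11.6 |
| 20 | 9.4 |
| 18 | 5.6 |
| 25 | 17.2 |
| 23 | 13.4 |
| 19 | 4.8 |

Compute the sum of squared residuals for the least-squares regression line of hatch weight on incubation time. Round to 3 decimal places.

n = 8, Σx = 172, Σy = 86.2, Σxy = 1921.2, Σx² = 3740, Σy² = 1047.96
Sxx = Σx² − (Σx)²/n = 3740 − 3698 = 42
Sxy = Σxy − (Σx)(Σy)/n = 1921.2 − 1853.3 = 67.9
Syy = Σy² − (Σy)²/n = 1047.96 − 928.805 = 119.155
b = Sxy/Sxx = 67.9/42 = 1.616667
SSE = Syy − b·Sxy = 119.155 − 1.616667·67.9 = 9.383333

9.383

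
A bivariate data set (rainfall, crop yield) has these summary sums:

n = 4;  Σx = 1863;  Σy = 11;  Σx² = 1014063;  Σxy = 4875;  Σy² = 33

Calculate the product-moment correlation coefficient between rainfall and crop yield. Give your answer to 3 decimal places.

-0.391

Sxx = Σx² − (Σx)²/n = 1014063 − 867692.25 = 146370.75
Sxy = Σxy − (Σx)(Σy)/n = 4875 − 5123.25 = -248.25
Syy = Σy² − (Σy)²/n = 33 − 30.25 = 2.75
r = Sxy/√(Sxx·Syy) = -248.25/√(402519.5625) = -248.25/634.444294 = -0.391287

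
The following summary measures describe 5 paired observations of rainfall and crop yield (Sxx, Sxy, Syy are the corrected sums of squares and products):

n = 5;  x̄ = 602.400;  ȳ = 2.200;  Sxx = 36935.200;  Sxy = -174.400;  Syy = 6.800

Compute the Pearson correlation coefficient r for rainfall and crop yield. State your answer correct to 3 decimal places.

-0.348

r = Sxy/√(Sxx·Syy) = -174.4/√(251159.36) = -174.4/501.158019 = -0.347994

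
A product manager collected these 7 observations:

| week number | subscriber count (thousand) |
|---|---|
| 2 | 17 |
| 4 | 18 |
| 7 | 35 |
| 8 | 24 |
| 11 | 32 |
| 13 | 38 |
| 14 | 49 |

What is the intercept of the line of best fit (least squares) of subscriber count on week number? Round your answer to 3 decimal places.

11.059

n = 7, Σx = 59, Σy = 213, Σxy = 2075, Σx² = 619
Sxx = Σx² − (Σx)²/n = 619 − 497.285714 = 121.714286
Sxy = Σxy − (Σx)(Σy)/n = 2075 − 1795.285714 = 279.714286
b = Sxy/Sxx = 279.714286/121.714286 = 2.298122
a = ȳ − b·x̄ = 30.428571 − 2.298122·8.428571 = 11.058685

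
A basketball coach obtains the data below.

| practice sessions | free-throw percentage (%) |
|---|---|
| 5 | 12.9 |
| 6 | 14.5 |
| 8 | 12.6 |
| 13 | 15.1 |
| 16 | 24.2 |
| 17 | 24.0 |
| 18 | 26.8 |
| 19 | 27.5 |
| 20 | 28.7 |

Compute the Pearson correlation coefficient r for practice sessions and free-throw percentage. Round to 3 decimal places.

0.944

n = 9, Σx = 122, Σy = 186.3, Σxy = 2822.7, Σx² = 1924, Σy² = 4223.25
Sxx = Σx² − (Σx)²/n = 1924 − 1653.777778 = 270.222222
Sxy = Σxy − (Σx)(Σy)/n = 2822.7 − 2525.4 = 297.3
Syy = Σy² − (Σy)²/n = 4223.25 − 3856.41 = 366.84
r = Sxy/√(Sxx·Syy) = 297.3/√(99128.32) = 297.3/314.846502 = 0.944270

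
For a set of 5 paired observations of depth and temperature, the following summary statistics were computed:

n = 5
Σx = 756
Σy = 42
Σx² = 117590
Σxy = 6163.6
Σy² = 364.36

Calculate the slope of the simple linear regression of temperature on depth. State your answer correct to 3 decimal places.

Sxx = Σx² − (Σx)²/n = 117590 − 114307.2 = 3282.8
Sxy = Σxy − (Σx)(Σy)/n = 6163.6 − 6350.4 = -186.8
b = Sxy/Sxx = -186.8/3282.8 = -0.056903

-0.057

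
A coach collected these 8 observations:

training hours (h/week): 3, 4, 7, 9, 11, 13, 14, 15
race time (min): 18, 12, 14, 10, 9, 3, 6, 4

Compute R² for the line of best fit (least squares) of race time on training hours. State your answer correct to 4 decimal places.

0.8492

n = 8, Σx = 76, Σy = 76, Σxy = 572, Σx² = 866, Σy² = 906
Sxx = Σx² − (Σx)²/n = 866 − 722 = 144
Sxy = Σxy − (Σx)(Σy)/n = 572 − 722 = -150
Syy = Σy² − (Σy)²/n = 906 − 722 = 184
R² = Sxy²/(Sxx·Syy) = (-150)²/(144·184) = 0.849185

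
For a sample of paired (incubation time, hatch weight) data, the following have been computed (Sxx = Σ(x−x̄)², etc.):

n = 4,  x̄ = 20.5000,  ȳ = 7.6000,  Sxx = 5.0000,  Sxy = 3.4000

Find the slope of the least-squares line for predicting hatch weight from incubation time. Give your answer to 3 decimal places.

b = Sxy/Sxx = 3.4/5 = 0.68

0.680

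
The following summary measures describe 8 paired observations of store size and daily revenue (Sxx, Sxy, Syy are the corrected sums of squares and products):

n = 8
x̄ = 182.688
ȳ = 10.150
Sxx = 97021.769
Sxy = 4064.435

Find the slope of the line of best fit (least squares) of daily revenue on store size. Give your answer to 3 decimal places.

b = Sxy/Sxx = 4064.435/97021.769 = 0.041892

0.042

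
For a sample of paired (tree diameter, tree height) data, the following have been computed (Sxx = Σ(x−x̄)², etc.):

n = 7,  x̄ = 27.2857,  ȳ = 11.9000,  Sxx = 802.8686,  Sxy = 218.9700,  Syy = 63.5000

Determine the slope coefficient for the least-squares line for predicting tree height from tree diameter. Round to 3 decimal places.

b = Sxy/Sxx = 218.97/802.8686 = 0.272735

0.273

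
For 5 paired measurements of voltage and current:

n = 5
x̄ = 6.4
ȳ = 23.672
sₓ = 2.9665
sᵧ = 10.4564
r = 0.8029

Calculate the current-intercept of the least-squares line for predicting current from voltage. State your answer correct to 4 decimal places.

5.5595

b = r · sᵧ/sₓ = 0.8029 · 10.4564/2.9665 = 2.830084
a = ȳ − b·x̄ = 23.672 − 2.830084·6.4 = 5.559464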